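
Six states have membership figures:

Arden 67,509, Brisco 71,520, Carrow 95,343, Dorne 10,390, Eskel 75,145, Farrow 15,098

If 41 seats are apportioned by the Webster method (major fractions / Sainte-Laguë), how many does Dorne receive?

Standard divisor 335005/41 ≈ 8170.854; standard quotas: Arden 8.262, Brisco 8.753, Carrow 11.669, Dorne 1.272, Eskel 9.197, Farrow 1.848.
Rounding to the nearest integer gives Arden 8, Brisco 9, Carrow 12, Dorne 1, Eskel 9, Farrow 2 — total 41, matching the house size, so no adjustment is needed.
Dorne receives 1.

1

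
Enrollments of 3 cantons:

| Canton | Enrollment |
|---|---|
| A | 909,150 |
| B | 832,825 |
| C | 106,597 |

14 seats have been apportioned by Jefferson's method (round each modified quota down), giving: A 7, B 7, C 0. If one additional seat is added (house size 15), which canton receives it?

A

Priority for the next seat is population ÷ (current seats + 1).
Priorities: A 113643.750, B 104103.125, C 106597.000.
Highest priority: A.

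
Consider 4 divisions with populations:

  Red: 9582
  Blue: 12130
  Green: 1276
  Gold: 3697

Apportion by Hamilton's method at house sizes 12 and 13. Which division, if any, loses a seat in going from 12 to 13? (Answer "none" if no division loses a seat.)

At 12 seats: Red 4, Blue 5, Green 1, Gold 2.
At 13 seats: Red 5, Blue 6, Green 0, Gold 2.
Green drops from 1 to 0.

Green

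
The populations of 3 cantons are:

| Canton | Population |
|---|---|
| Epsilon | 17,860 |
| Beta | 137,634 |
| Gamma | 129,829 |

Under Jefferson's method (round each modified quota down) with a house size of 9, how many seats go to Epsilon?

Standard divisor 285323/9 ≈ 31702.556; standard quotas: Epsilon 0.563, Beta 4.341, Gamma 4.095.
Rounding down gives 0, 4, 4 = 8 seats, so the divisor must be adjusted.
With modified divisor 26700: modified quotas Epsilon 0.669, Beta 5.155, Gamma 4.863.
Rounding down: Epsilon 0, Beta 5, Gamma 4 (total 9).
Epsilon receives 0.

0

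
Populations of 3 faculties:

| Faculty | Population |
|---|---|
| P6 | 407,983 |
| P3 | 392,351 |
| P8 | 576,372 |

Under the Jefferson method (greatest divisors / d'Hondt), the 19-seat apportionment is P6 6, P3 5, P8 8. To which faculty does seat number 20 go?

P3

Priority for the next seat is population ÷ (current seats + 1).
Priorities: P6 58283.286, P3 65391.833, P8 64041.333.
Highest priority: P3.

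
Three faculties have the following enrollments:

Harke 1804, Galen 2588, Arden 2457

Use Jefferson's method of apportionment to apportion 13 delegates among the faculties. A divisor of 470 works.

With modified divisor 470: modified quotas Harke 3.838, Galen 5.506, Arden 5.228.
Rounding down: Harke 3, Galen 5, Arden 5 (total 13).

Harke: 3; Galen: 5; Arden: 5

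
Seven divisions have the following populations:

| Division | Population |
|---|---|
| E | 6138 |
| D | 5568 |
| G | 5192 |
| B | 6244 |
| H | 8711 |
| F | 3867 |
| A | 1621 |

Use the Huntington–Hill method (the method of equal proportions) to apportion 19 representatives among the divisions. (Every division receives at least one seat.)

With divisor 2034: modified quotas E 3.018, D 2.737, G 2.553, B 3.070, H 4.283, F 1.901, A 0.797.
Geometric-mean thresholds: E √(3·4)=3.464, D √(2·3)=2.449, G √(2·3)=2.449, B √(3·4)=3.464, H √(4·5)=4.472, F √(1·2)=1.414, A (min 1).
Each quota rounded against its threshold gives E 3, D 3, G 3, B 3, H 4, F 2, A 1 (total 19).

E=3, D=3, G=3, B=3, H=4, F=2, A=1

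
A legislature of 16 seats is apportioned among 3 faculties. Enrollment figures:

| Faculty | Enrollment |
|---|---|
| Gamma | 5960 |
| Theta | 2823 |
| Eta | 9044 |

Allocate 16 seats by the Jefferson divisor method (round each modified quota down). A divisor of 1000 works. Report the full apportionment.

Gamma=5; Theta=2; Eta=9

With modified divisor 1000: modified quotas Gamma 5.960, Theta 2.823, Eta 9.044.
Rounding down: Gamma 5, Theta 2, Eta 9 (total 16).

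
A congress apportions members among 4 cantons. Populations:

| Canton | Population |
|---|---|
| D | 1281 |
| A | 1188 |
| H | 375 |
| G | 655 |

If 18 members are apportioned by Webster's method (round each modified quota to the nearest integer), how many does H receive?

2

Standard divisor 3499/18 ≈ 194.389; standard quotas: D 6.590, A 6.111, H 1.929, G 3.370.
Rounding to the nearest integer gives D 7, A 6, H 2, G 3 — total 18, matching the house size, so no adjustment is needed.
H receives 2.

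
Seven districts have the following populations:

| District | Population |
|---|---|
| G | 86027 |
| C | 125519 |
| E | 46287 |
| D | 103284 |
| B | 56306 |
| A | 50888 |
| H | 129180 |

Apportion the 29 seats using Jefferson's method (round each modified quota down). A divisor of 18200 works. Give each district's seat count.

G 4; C 6; E 2; D 5; B 3; A 2; H 7

With modified divisor 18200: modified quotas G 4.727, C 6.897, E 2.543, D 5.675, B 3.094, A 2.796, H 7.098.
Rounding down: G 4, C 6, E 2, D 5, B 3, A 2, H 7 (total 29).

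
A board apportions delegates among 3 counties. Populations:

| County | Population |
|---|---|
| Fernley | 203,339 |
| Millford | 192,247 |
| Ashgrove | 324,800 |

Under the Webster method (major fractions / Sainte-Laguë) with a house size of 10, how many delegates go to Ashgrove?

4

Standard divisor 720386/10 ≈ 72038.6; standard quotas: Fernley 2.823, Millford 2.669, Ashgrove 4.509.
Rounding to the nearest integer gives 3, 3, 5 = 11 seats, so the divisor must be adjusted.
With modified divisor 74500: modified quotas Fernley 2.729, Millford 2.580, Ashgrove 4.360.
Rounding to the nearest integer: Fernley 3, Millford 3, Ashgrove 4 (total 10).
Ashgrove receives 4.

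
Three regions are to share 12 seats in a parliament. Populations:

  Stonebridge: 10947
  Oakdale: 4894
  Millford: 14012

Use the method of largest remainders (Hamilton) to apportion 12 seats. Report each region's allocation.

Stonebridge=4, Oakdale=2, Millford=6

Standard divisor: 29853 ÷ 12 ≈ 2487.75.
Standard quotas: Stonebridge 4.4004, Oakdale 1.9672, Millford 5.6324.
Lower quotas: Stonebridge 4, Oakdale 1, Millford 5 (sum 10, leaving 2 seats).
Remainders in descending order: Oakdale 0.9672, Millford 0.6324, Stonebridge 0.4004.
The surplus seats go to Oakdale, Millford.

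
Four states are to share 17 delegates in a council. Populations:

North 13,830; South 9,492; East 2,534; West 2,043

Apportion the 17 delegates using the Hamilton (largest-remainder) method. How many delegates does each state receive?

North 8, South 6, East 2, West 1

Standard divisor: 27899 ÷ 17 ≈ 1641.118.
Standard quotas: North 8.4272, South 5.7839, East 1.5441, West 1.2449.
Lower quotas: North 8, South 5, East 1, West 1 (sum 15, leaving 2 seats).
Remainders in descending order: South 0.7839, East 0.5441, North 0.4272, West 0.2449.
The surplus seats go to South, East.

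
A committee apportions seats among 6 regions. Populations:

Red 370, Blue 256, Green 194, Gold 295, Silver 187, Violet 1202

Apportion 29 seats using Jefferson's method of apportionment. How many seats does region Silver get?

2

Standard divisor 2504/29 ≈ 86.345; standard quotas: Red 4.285, Blue 2.965, Green 2.247, Gold 3.417, Silver 2.166, Violet 13.921.
Rounding down gives 4, 2, 2, 3, 2, 13 = 26 seats, so the divisor must be adjusted.
With modified divisor 80: modified quotas Red 4.625, Blue 3.200, Green 2.425, Gold 3.688, Silver 2.337, Violet 15.025.
Rounding down: Red 4, Blue 3, Green 2, Gold 3, Silver 2, Violet 15 (total 29).
Silver receives 2.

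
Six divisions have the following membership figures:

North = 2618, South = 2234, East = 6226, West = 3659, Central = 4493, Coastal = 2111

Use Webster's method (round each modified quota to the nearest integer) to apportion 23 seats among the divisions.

North: 3, South: 2, East: 7, West: 4, Central: 5, Coastal: 2

Standard divisor 21341/23 ≈ 927.87; standard quotas: North 2.822, South 2.408, East 6.710, West 3.943, Central 4.842, Coastal 2.275.
Rounding to the nearest integer gives North 3, South 2, East 7, West 4, Central 5, Coastal 2 — total 23, matching the house size, so no adjustment is needed.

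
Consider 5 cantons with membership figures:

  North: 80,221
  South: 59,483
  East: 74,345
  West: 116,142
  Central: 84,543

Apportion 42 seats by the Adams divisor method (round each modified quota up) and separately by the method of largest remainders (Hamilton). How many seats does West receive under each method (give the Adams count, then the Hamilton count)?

11 and 12

Adams: North 8, South 6, East 8, West 11, Central 9.
Hamilton: North 8, South 6, East 7, West 12, Central 9.
West gets 11 under Adams and 12 under Hamilton.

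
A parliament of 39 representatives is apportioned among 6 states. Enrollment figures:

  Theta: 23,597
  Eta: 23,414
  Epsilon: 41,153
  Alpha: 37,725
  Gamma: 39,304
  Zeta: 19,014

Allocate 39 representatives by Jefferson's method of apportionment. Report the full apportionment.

Theta 5, Eta 5, Epsilon 9, Alpha 8, Gamma 8, Zeta 4

Standard divisor 184207/39 ≈ 4723.256; standard quotas: Theta 4.996, Eta 4.957, Epsilon 8.713, Alpha 7.987, Gamma 8.321, Zeta 4.026.
Rounding down gives 4, 4, 8, 7, 8, 4 = 35 seats, so the divisor must be adjusted.
With modified divisor 4500: modified quotas Theta 5.244, Eta 5.203, Epsilon 9.145, Alpha 8.383, Gamma 8.734, Zeta 4.225.
Rounding down: Theta 5, Eta 5, Epsilon 9, Alpha 8, Gamma 8, Zeta 4 (total 39).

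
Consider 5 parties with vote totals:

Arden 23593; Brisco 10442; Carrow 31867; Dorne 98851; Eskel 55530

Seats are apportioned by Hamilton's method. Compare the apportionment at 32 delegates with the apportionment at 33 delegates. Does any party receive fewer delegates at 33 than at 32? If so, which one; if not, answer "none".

At 32 seats: Arden 3, Brisco 2, Carrow 5, Dorne 14, Eskel 8.
At 33 seats: Arden 3, Brisco 2, Carrow 5, Dorne 15, Eskel 8.
No party's allocation decreased.

none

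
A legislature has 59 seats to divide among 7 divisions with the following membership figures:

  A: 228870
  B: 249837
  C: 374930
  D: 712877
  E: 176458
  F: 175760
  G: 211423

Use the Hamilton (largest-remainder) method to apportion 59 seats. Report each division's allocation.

A 6, B 7, C 10, D 20, E 5, F 5, G 6

Total 2130155; standard divisor 2130155/59 ≈ 36104.322.
Standard quotas: A 6.3391, B 6.9199, C 10.3846, D 19.7449, E 4.8874, F 4.8681, G 5.8559.
Lower quotas: A 6, B 6, C 10, D 19, E 4, F 4, G 5 (sum 54, leaving 5 seats).
Remainders in descending order: B 0.9199, E 0.8874, F 0.8681, G 0.8559, D 0.7449, C 0.3846, A 0.3391.
Largest remainders: B, E, F, G, D receive the extra seats.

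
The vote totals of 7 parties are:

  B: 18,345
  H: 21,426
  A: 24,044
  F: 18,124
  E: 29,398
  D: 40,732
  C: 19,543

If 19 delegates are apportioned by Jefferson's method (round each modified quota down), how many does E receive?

3

Standard divisor 171612/19 ≈ 9032.211; standard quotas: B 2.031, H 2.372, A 2.662, F 2.007, E 3.255, D 4.510, C 2.164.
Rounding down gives 2, 2, 2, 2, 3, 4, 2 = 17 seats, so the divisor must be adjusted.
With modified divisor 7700: modified quotas B 2.382, H 2.783, A 3.123, F 2.354, E 3.818, D 5.290, C 2.538.
Rounding down: B 2, H 2, A 3, F 2, E 3, D 5, C 2 (total 19).
E receives 3.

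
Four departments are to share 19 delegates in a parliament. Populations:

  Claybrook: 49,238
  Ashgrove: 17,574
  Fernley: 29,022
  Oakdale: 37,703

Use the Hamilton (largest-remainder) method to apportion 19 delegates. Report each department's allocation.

Claybrook 7, Ashgrove 3, Fernley 4, Oakdale 5

Standard divisor: 133537 ÷ 19 ≈ 7028.263.
Standard quotas: Claybrook 7.0057, Ashgrove 2.5005, Fernley 4.1293, Oakdale 5.3645.
Lower quotas: Claybrook 7, Ashgrove 2, Fernley 4, Oakdale 5 (sum 18, leaving 1 seat).
Remainders in descending order: Ashgrove 0.5005, Oakdale 0.3645, Fernley 0.1293, Claybrook 0.0057.
The surplus seat goes to Ashgrove.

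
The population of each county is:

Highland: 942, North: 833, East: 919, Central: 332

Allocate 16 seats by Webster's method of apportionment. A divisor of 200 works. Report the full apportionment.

Highland 5; North 4; East 5; Central 2

With modified divisor 200: modified quotas Highland 4.710, North 4.165, East 4.595, Central 1.660.
Rounding to the nearest integer: Highland 5, North 4, East 5, Central 2 (total 16).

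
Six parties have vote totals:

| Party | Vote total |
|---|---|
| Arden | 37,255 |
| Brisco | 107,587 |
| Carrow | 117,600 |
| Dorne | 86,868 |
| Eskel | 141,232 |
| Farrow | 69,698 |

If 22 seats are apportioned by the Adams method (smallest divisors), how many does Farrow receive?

3

Standard divisor 560240/22 ≈ 25465.455; standard quotas: Arden 1.463, Brisco 4.225, Carrow 4.618, Dorne 3.411, Eskel 5.546, Farrow 2.737.
Rounding up gives 2, 5, 5, 4, 6, 3 = 25 seats, so the divisor must be adjusted.
With modified divisor 29200: modified quotas Arden 1.276, Brisco 3.684, Carrow 4.027, Dorne 2.975, Eskel 4.837, Farrow 2.387.
Rounding up: Arden 2, Brisco 4, Carrow 5, Dorne 3, Eskel 5, Farrow 3 (total 22).
Farrow receives 3.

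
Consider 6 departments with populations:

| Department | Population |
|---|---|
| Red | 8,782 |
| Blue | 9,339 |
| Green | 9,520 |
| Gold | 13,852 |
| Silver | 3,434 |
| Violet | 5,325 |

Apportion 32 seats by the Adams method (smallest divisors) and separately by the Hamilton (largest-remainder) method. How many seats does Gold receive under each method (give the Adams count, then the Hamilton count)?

Adams: Red 6, Blue 6, Green 6, Gold 8, Silver 2, Violet 4.
Hamilton: Red 6, Blue 6, Green 6, Gold 9, Silver 2, Violet 3.
Gold gets 8 under Adams and 9 under Hamilton.

8 and 9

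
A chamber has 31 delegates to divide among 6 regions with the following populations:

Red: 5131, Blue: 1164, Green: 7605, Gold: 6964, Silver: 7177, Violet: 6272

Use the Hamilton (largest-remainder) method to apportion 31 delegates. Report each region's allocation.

The standard divisor is 34313/31 ≈ 1106.871.
Standard quotas: Red 4.6356, Blue 1.0516, Green 6.8707, Gold 6.2916, Silver 6.4840, Violet 5.6664.
Lower quotas: Red 4, Blue 1, Green 6, Gold 6, Silver 6, Violet 5 (sum 28, leaving 3 seats).
Remainders in descending order: Green 0.8707, Violet 0.6664, Red 0.6356, Silver 0.4840, Gold 0.2916, Blue 0.0516.
Largest remainders: Green, Violet, Red receive the extra seats.

Red: 5, Blue: 1, Green: 7, Gold: 6, Silver: 6, Violet: 6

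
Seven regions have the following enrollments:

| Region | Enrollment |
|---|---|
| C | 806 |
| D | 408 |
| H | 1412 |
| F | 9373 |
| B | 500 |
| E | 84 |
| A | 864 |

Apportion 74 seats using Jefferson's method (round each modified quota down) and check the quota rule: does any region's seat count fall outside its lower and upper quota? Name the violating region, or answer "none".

F

Standard quotas: C 4.435, D 2.245, H 7.770, F 51.580, B 2.752, E 0.462, A 4.755.
Jefferson allocation: C 4, D 2, H 8, F 54, B 2, E 0, A 4.
F has quota 51.580 (lower 51, upper 52) but receives 54 — outside the quota interval.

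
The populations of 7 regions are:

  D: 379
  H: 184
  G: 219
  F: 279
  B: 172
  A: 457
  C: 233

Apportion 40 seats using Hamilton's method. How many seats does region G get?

4

Standard divisor: 1923 ÷ 40 ≈ 48.075.
Standard quotas: D 7.884, H 3.827, G 4.555, F 5.803, B 3.578, A 9.506, C 4.847.
Lower quotas: D 7, H 3, G 4, F 5, B 3, A 9, C 4 (sum 35, leaving 5 seats).
Remainders in descending order: D 0.884, C 0.847, H 0.827, F 0.803, B 0.578, G 0.555, A 0.506.
Largest remainders: D, C, H, F, B receive the extra seats.
G receives 4.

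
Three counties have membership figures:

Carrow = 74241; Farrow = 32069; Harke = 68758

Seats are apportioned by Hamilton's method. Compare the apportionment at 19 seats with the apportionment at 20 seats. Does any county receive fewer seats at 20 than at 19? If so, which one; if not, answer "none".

At 19 seats: Carrow 8, Farrow 4, Harke 7.
At 20 seats: Carrow 8, Farrow 4, Harke 8.
No county's allocation decreased.

none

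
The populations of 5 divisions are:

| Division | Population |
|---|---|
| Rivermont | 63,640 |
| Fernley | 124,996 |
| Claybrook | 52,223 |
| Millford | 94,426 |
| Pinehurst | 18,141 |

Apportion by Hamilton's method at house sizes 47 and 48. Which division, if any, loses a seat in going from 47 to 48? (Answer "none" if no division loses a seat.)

At 47 seats: Rivermont 8, Fernley 17, Claybrook 7, Millford 13, Pinehurst 2.
At 48 seats: Rivermont 9, Fernley 17, Claybrook 7, Millford 13, Pinehurst 2.
No division's allocation decreased.

none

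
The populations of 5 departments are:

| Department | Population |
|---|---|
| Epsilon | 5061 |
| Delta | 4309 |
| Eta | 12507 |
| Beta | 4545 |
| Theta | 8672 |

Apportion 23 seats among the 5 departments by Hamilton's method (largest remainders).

Epsilon 3, Delta 3, Eta 8, Beta 3, Theta 6

Total 35094; standard divisor 35094/23 ≈ 1525.826.
Standard quotas: Epsilon 3.3169, Delta 2.8240, Eta 8.1969, Beta 2.9787, Theta 5.6835.
Lower quotas: Epsilon 3, Delta 2, Eta 8, Beta 2, Theta 5 (sum 20, leaving 3 seats).
Remainders in descending order: Beta 0.9787, Delta 0.8240, Theta 0.6835, Epsilon 0.3169, Eta 0.1969.
Largest remainders: Beta, Delta, Theta receive the extra seats.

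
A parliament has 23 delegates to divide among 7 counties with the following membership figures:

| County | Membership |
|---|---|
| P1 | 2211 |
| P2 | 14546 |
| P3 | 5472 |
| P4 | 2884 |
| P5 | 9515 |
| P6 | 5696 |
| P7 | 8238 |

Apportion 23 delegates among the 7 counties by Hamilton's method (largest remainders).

P1 1, P2 7, P3 3, P4 1, P5 4, P6 3, P7 4

The standard divisor is 48562/23 ≈ 2111.391.
Standard quotas: P1 1.0472, P2 6.8893, P3 2.5917, P4 1.3659, P5 4.5065, P6 2.6977, P7 3.9017.
Lower quotas: P1 1, P2 6, P3 2, P4 1, P5 4, P6 2, P7 3 (sum 19, leaving 4 seats).
Remainders in descending order: P7 0.9017, P2 0.8893, P6 0.6977, P3 0.5917, P5 0.5065, P4 0.3659, P1 0.0472.
The surplus seats go to P7, P2, P6, P3.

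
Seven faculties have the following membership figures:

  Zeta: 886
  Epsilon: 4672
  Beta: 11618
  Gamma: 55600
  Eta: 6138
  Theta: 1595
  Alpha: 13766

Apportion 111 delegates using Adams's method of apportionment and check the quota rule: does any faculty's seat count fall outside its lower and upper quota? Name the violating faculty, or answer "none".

Gamma

Standard quotas: Zeta 1.043, Epsilon 5.501, Beta 13.679, Gamma 65.464, Eta 7.227, Theta 1.878, Alpha 16.208.
Adams allocation: Zeta 2, Epsilon 6, Beta 14, Gamma 64, Eta 7, Theta 2, Alpha 16.
Gamma has quota 65.464 (lower 65, upper 66) but receives 64 — outside the quota interval.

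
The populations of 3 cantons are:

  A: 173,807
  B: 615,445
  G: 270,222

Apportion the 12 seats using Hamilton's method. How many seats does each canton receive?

Standard divisor: 1059474 ÷ 12 ≈ 88289.5.
Standard quotas: A 1.9686, B 6.9708, G 3.0606.
Lower quotas: A 1, B 6, G 3 (sum 10, leaving 2 seats).
Remainders in descending order: B 0.9708, A 0.9686, G 0.0606.
The surplus seats go to B, A.

A 2, B 7, G 3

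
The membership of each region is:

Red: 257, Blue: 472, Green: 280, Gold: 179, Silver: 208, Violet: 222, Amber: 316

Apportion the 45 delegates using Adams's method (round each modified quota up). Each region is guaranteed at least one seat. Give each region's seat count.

Red 6, Blue 11, Green 7, Gold 4, Silver 5, Violet 5, Amber 7

Standard divisor 1934/45 ≈ 42.978; standard quotas: Red 5.980, Blue 10.982, Green 6.515, Gold 4.165, Silver 4.840, Violet 5.165, Amber 7.353.
Rounding up gives 6, 11, 7, 5, 5, 6, 8 = 48 seats, so the divisor must be adjusted.
With modified divisor 46: modified quotas Red 5.587, Blue 10.261, Green 6.087, Gold 3.891, Silver 4.522, Violet 4.826, Amber 6.870.
Rounding up: Red 6, Blue 11, Green 7, Gold 4, Silver 5, Violet 5, Amber 7 (total 45).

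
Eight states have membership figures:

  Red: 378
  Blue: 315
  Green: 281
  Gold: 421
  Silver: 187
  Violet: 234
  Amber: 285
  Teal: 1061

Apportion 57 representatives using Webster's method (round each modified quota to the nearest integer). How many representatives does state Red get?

7

Standard divisor 3162/57 ≈ 55.474; standard quotas: Red 6.814, Blue 5.678, Green 5.065, Gold 7.589, Silver 3.371, Violet 4.218, Amber 5.138, Teal 19.126.
Rounding to the nearest integer gives Red 7, Blue 6, Green 5, Gold 8, Silver 3, Violet 4, Amber 5, Teal 19 — total 57, matching the house size, so no adjustment is needed.
Red receives 7.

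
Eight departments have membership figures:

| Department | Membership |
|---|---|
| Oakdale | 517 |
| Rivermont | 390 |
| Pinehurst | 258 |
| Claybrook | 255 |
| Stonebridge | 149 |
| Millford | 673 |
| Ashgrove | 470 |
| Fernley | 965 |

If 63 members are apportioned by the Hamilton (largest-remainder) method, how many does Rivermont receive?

Standard divisor: 3677 ÷ 63 ≈ 58.365.
Standard quotas: Oakdale 8.858, Rivermont 6.682, Pinehurst 4.420, Claybrook 4.369, Stonebridge 2.553, Millford 11.531, Ashgrove 8.053, Fernley 16.534.
Lower quotas: Oakdale 8, Rivermont 6, Pinehurst 4, Claybrook 4, Stonebridge 2, Millford 11, Ashgrove 8, Fernley 16 (sum 59, leaving 4 seats).
Remainders in descending order: Oakdale 0.858, Rivermont 0.682, Stonebridge 0.553, Fernley 0.534, Millford 0.531, Pinehurst 0.420, Claybrook 0.369, Ashgrove 0.053.
The surplus seats go to Oakdale, Rivermont, Stonebridge, Fernley.
Rivermont receives 7.

7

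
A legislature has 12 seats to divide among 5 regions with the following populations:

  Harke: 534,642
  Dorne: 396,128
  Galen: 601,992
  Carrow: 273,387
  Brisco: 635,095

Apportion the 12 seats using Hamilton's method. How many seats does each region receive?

Standard divisor: 2441244 ÷ 12 = 203437.
Standard quotas: Harke 2.6280, Dorne 1.9472, Galen 2.9591, Carrow 1.3438, Brisco 3.1218.
Lower quotas: Harke 2, Dorne 1, Galen 2, Carrow 1, Brisco 3 (sum 9, leaving 3 seats).
Remainders in descending order: Galen 0.9591, Dorne 0.9472, Harke 0.6280, Carrow 0.3438, Brisco 0.1218.
Largest remainders: Galen, Dorne, Harke receive the extra seats.

Harke 3, Dorne 2, Galen 3, Carrow 1, Brisco 3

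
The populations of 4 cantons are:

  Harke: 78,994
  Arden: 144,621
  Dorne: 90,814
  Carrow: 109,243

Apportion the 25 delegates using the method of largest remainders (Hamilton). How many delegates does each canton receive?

Standard divisor: 423672 ÷ 25 ≈ 16946.88.
Standard quotas: Harke 4.6613, Arden 8.5338, Dorne 5.3587, Carrow 6.4462.
Lower quotas: Harke 4, Arden 8, Dorne 5, Carrow 6 (sum 23, leaving 2 seats).
Remainders in descending order: Harke 0.6613, Arden 0.5338, Carrow 0.4462, Dorne 0.3587.
The surplus seats go to Harke, Arden.

Harke: 5; Arden: 9; Dorne: 5; Carrow: 6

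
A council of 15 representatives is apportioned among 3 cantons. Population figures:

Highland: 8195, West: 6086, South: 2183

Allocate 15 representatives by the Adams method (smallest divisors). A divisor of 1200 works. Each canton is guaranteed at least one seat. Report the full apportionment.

With modified divisor 1200: modified quotas Highland 6.829, West 5.072, South 1.819.
Rounding up: Highland 7, West 6, South 2 (total 15).

Highland 7, West 6, South 2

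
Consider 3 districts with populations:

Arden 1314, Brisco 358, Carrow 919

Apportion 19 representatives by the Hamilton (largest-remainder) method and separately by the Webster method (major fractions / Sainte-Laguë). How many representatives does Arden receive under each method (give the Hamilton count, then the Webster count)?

Hamilton: Arden 10, Brisco 2, Carrow 7.
Webster: Arden 9, Brisco 3, Carrow 7.
Arden gets 10 under Hamilton and 9 under Webster.

10 and 9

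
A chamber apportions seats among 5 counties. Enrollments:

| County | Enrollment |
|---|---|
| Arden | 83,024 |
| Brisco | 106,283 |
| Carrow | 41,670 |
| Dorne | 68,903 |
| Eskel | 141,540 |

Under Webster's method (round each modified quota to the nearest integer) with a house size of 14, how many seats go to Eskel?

5

Standard divisor 441420/14 ≈ 31530; standard quotas: Arden 2.633, Brisco 3.371, Carrow 1.322, Dorne 2.185, Eskel 4.489.
Rounding to the nearest integer gives 3, 3, 1, 2, 4 = 13 seats, so the divisor must be adjusted.
With modified divisor 30900: modified quotas Arden 2.687, Brisco 3.440, Carrow 1.349, Dorne 2.230, Eskel 4.581.
Rounding to the nearest integer: Arden 3, Brisco 3, Carrow 1, Dorne 2, Eskel 5 (total 14).
Eskel receives 5.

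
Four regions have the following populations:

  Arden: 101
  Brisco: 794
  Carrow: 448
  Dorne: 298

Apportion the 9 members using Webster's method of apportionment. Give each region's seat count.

Arden=1, Brisco=4, Carrow=2, Dorne=2

Standard divisor 1641/9 ≈ 182.333; standard quotas: Arden 0.554, Brisco 4.355, Carrow 2.457, Dorne 1.634.
Rounding to the nearest integer gives Arden 1, Brisco 4, Carrow 2, Dorne 2 — total 9, matching the house size, so no adjustment is needed.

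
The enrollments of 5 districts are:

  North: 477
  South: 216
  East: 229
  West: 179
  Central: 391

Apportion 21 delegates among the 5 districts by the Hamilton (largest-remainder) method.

Standard divisor: 1492 ÷ 21 ≈ 71.048.
Standard quotas: North 6.714, South 3.040, East 3.223, West 2.519, Central 5.503.
Lower quotas: North 6, South 3, East 3, West 2, Central 5 (sum 19, leaving 2 seats).
Remainders in descending order: North 0.714, West 0.519, Central 0.503, East 0.223, South 0.040.
The surplus seats go to North, West.

North=7, South=3, East=3, West=3, Central=5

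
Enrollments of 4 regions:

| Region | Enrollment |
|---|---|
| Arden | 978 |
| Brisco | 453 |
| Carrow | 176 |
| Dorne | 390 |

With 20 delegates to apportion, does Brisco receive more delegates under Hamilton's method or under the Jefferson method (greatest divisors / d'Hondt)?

Hamilton: Arden 10, Brisco 4, Carrow 2, Dorne 4.
Jefferson: Arden 10, Brisco 5, Carrow 1, Dorne 4.
Brisco gets 4 under Hamilton and 5 under Jefferson.

Jefferson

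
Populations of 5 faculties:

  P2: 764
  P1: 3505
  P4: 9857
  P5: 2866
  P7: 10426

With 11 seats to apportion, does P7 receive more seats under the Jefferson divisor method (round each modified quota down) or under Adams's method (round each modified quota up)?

Jefferson: P2 0, P1 1, P4 4, P5 1, P7 5.
Adams: P2 1, P1 2, P4 3, P5 1, P7 4.
P7 gets 5 under Jefferson and 4 under Adams.

Jefferson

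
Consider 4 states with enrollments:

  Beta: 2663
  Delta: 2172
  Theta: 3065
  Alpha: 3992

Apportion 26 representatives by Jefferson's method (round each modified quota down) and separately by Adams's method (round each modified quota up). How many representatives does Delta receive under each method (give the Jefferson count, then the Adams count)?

4 and 5

Jefferson: Beta 6, Delta 4, Theta 7, Alpha 9.
Adams: Beta 6, Delta 5, Theta 7, Alpha 8.
Delta gets 4 under Jefferson and 5 under Adams.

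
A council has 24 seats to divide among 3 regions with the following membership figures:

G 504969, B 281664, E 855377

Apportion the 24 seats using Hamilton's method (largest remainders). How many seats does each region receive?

G=7, B=4, E=13

Total 1642010; standard divisor 1642010/24 ≈ 68417.083.
Standard quotas: G 7.3807, B 4.1169, E 12.5024.
Lower quotas: G 7, B 4, E 12 (sum 23, leaving 1 seat).
Remainders in descending order: E 0.5024, G 0.3807, B 0.1169.
The surplus seat goes to E.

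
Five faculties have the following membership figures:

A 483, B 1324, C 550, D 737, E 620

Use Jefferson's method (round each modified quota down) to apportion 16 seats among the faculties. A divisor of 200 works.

A: 2, B: 6, C: 2, D: 3, E: 3

With modified divisor 200: modified quotas A 2.415, B 6.620, C 2.750, D 3.685, E 3.100.
Rounding down: A 2, B 6, C 2, D 3, E 3 (total 16).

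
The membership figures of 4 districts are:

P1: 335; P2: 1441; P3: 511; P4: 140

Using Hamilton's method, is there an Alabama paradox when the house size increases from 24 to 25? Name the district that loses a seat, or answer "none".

P4

At 24 seats: P1 3, P2 14, P3 5, P4 2.
At 25 seats: P1 4, P2 15, P3 5, P4 1.
P4 drops from 2 to 1.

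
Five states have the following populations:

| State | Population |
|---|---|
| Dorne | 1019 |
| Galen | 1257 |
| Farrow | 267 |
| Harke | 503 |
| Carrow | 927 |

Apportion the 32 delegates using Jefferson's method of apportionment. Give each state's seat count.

Standard divisor 3973/32 ≈ 124.156; standard quotas: Dorne 8.207, Galen 10.124, Farrow 2.151, Harke 4.051, Carrow 7.466.
Rounding down gives 8, 10, 2, 4, 7 = 31 seats, so the divisor must be adjusted.
With modified divisor 115: modified quotas Dorne 8.861, Galen 10.930, Farrow 2.322, Harke 4.374, Carrow 8.061.
Rounding down: Dorne 8, Galen 10, Farrow 2, Harke 4, Carrow 8 (total 32).

Dorne: 8, Galen: 10, Farrow: 2, Harke: 4, Carrow: 8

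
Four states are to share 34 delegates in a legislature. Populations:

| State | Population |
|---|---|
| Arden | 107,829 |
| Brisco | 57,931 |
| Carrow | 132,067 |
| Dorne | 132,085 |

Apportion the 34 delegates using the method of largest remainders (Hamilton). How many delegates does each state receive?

Arden 9; Brisco 5; Carrow 10; Dorne 10

The standard divisor is 429912/34 ≈ 12644.471.
Standard quotas: Arden 8.5278, Brisco 4.5815, Carrow 10.4446, Dorne 10.4461.
Lower quotas: Arden 8, Brisco 4, Carrow 10, Dorne 10 (sum 32, leaving 2 seats).
Remainders in descending order: Brisco 0.5815, Arden 0.5278, Dorne 0.4461, Carrow 0.4446.
Largest remainders: Brisco, Arden receive the extra seats.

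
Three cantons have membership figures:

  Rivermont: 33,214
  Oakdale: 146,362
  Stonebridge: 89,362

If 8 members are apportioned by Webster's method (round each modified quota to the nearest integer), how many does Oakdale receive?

4

Standard divisor 268938/8 ≈ 33617.25; standard quotas: Rivermont 0.988, Oakdale 4.354, Stonebridge 2.658.
Rounding to the nearest integer gives Rivermont 1, Oakdale 4, Stonebridge 3 — total 8, matching the house size, so no adjustment is needed.
Oakdale receives 4.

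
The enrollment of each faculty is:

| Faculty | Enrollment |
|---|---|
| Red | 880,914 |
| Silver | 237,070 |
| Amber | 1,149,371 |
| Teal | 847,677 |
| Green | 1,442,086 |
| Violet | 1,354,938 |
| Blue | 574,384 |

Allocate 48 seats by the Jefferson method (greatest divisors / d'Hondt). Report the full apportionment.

Red: 7; Silver: 1; Amber: 9; Teal: 6; Green: 11; Violet: 10; Blue: 4

Standard divisor 6486440/48 ≈ 135134.167; standard quotas: Red 6.519, Silver 1.754, Amber 8.505, Teal 6.273, Green 10.672, Violet 10.027, Blue 4.250.
Rounding down gives 6, 1, 8, 6, 10, 10, 4 = 45 seats, so the divisor must be adjusted.
With modified divisor 124500: modified quotas Red 7.076, Silver 1.904, Amber 9.232, Teal 6.809, Green 11.583, Violet 10.883, Blue 4.614.
Rounding down: Red 7, Silver 1, Amber 9, Teal 6, Green 11, Violet 10, Blue 4 (total 48).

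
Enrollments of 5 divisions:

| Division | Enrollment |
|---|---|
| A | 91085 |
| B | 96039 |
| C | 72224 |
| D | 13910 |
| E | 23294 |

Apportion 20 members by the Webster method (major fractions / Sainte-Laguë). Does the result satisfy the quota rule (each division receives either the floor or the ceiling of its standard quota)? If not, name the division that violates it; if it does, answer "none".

Standard quotas: A 6.143, B 6.477, C 4.871, D 0.938, E 1.571.
Webster allocation: A 6, B 6, C 5, D 1, E 2.
Every allocation lies between the lower and upper quota.

none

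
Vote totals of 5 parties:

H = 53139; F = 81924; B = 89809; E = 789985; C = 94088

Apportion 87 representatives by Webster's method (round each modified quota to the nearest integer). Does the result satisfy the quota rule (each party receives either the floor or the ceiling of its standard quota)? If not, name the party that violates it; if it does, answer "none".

E

Standard quotas: H 4.169, F 6.427, B 7.046, E 61.977, C 7.381.
Webster allocation: H 4, F 6, B 7, E 63, C 7.
E has quota 61.977 (lower 61, upper 62) but receives 63 — outside the quota interval.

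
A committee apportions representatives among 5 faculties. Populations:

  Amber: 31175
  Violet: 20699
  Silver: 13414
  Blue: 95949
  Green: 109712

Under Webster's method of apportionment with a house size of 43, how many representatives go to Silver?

Standard divisor 270949/43 ≈ 6301.14; standard quotas: Amber 4.948, Violet 3.285, Silver 2.129, Blue 15.227, Green 17.411.
Rounding to the nearest integer gives 5, 3, 2, 15, 17 = 42 seats, so the divisor must be adjusted.
With modified divisor 6200: modified quotas Amber 5.028, Violet 3.339, Silver 2.164, Blue 15.476, Green 17.695.
Rounding to the nearest integer: Amber 5, Violet 3, Silver 2, Blue 15, Green 18 (total 43).
Silver receives 2.

2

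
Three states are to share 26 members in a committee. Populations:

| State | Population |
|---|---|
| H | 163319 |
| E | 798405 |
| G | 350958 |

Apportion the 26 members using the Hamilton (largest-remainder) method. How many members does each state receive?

H=3; E=16; G=7

Total 1312682; standard divisor 1312682/26 ≈ 50487.769.
Standard quotas: H 3.2348, E 15.8138, G 6.9513.
Lower quotas: H 3, E 15, G 6 (sum 24, leaving 2 seats).
Remainders in descending order: G 0.9513, E 0.8138, H 0.2348.
The surplus seats go to G, E.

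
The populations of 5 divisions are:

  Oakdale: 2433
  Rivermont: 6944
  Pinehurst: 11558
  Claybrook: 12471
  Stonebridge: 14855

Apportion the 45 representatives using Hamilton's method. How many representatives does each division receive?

Oakdale=2, Rivermont=6, Pinehurst=11, Claybrook=12, Stonebridge=14

The standard divisor is 48261/45 ≈ 1072.467.
Standard quotas: Oakdale 2.2686, Rivermont 6.4748, Pinehurst 10.7770, Claybrook 11.6283, Stonebridge 13.8512.
Lower quotas: Oakdale 2, Rivermont 6, Pinehurst 10, Claybrook 11, Stonebridge 13 (sum 42, leaving 3 seats).
Remainders in descending order: Stonebridge 0.8512, Pinehurst 0.7770, Claybrook 0.6283, Rivermont 0.4748, Oakdale 0.2686.
Largest remainders: Stonebridge, Pinehurst, Claybrook receive the extra seats.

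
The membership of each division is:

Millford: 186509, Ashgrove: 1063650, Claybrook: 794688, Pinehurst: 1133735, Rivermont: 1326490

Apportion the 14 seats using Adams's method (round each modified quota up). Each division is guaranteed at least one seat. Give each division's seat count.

Millford: 1, Ashgrove: 3, Claybrook: 3, Pinehurst: 3, Rivermont: 4

Standard divisor 4505072/14 ≈ 321790.857; standard quotas: Millford 0.580, Ashgrove 3.305, Claybrook 2.470, Pinehurst 3.523, Rivermont 4.122.
Rounding up gives 1, 4, 3, 4, 5 = 17 seats, so the divisor must be adjusted.
With modified divisor 387600: modified quotas Millford 0.481, Ashgrove 2.744, Claybrook 2.050, Pinehurst 2.925, Rivermont 3.422.
Rounding up: Millford 1, Ashgrove 3, Claybrook 3, Pinehurst 3, Rivermont 4 (total 14).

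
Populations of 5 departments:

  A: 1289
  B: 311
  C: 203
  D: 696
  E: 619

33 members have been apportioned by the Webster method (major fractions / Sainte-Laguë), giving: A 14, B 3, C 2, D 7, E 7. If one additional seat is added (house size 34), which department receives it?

D

Priority for the next seat is population ÷ (current seats + 0.5).
Priorities: A 88.897, B 88.857, C 81.200, D 92.800, E 82.533.
Highest priority: D.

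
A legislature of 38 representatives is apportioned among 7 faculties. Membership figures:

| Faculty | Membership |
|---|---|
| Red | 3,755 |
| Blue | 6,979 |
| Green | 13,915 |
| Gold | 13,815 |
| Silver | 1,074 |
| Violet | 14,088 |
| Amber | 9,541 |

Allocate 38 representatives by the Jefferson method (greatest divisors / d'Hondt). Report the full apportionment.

Red 2, Blue 4, Green 9, Gold 8, Silver 0, Violet 9, Amber 6

Standard divisor 63167/38 ≈ 1662.289; standard quotas: Red 2.259, Blue 4.198, Green 8.371, Gold 8.311, Silver 0.646, Violet 8.475, Amber 5.740.
Rounding down gives 2, 4, 8, 8, 0, 8, 5 = 35 seats, so the divisor must be adjusted.
With modified divisor 1540: modified quotas Red 2.438, Blue 4.532, Green 9.036, Gold 8.971, Silver 0.697, Violet 9.148, Amber 6.195.
Rounding down: Red 2, Blue 4, Green 9, Gold 8, Silver 0, Violet 9, Amber 6 (total 38).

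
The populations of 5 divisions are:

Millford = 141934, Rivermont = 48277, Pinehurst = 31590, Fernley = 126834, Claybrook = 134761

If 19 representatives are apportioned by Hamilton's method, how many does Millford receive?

The standard divisor is 483396/19 ≈ 25441.895.
Standard quotas: Millford 5.5788, Rivermont 1.8975, Pinehurst 1.2417, Fernley 4.9852, Claybrook 5.2968.
Lower quotas: Millford 5, Rivermont 1, Pinehurst 1, Fernley 4, Claybrook 5 (sum 16, leaving 3 seats).
Remainders in descending order: Fernley 0.9852, Rivermont 0.8975, Millford 0.5788, Claybrook 0.2968, Pinehurst 0.2417.
The surplus seats go to Fernley, Rivermont, Millford.
Millford receives 6.

6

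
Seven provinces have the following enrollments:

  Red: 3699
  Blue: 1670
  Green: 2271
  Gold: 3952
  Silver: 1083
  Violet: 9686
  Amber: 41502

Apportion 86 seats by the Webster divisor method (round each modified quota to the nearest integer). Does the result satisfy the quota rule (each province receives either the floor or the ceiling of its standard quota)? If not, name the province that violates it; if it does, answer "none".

Standard quotas: Red 4.981, Blue 2.249, Green 3.058, Gold 5.322, Silver 1.458, Violet 13.043, Amber 55.888.
Webster allocation: Red 5, Blue 2, Green 3, Gold 5, Silver 1, Violet 13, Amber 57.
Amber has quota 55.888 (lower 55, upper 56) but receives 57 — outside the quota interval.

Amber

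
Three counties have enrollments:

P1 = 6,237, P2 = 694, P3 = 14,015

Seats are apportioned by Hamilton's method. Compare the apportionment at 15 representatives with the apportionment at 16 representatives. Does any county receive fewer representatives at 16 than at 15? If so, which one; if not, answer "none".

P2

At 15 seats: P1 4, P2 1, P3 10.
At 16 seats: P1 5, P2 0, P3 11.
P2 drops from 1 to 0.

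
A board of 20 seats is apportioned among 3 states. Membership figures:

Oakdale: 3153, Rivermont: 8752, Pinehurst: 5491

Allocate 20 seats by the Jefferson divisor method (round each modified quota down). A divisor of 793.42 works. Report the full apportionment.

Oakdale 3, Rivermont 11, Pinehurst 6

With modified divisor 793.42: modified quotas Oakdale 3.974, Rivermont 11.031, Pinehurst 6.921.
Rounding down: Oakdale 3, Rivermont 11, Pinehurst 6 (total 20).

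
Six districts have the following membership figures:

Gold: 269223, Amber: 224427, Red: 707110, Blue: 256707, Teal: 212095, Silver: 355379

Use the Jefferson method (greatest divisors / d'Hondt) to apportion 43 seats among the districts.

Standard divisor 2024941/43 ≈ 47091.651; standard quotas: Gold 5.717, Amber 4.766, Red 15.016, Blue 5.451, Teal 4.504, Silver 7.547.
Rounding down gives 5, 4, 15, 5, 4, 7 = 40 seats, so the divisor must be adjusted.
With modified divisor 44300: modified quotas Gold 6.077, Amber 5.066, Red 15.962, Blue 5.795, Teal 4.788, Silver 8.022.
Rounding down: Gold 6, Amber 5, Red 15, Blue 5, Teal 4, Silver 8 (total 43).

Gold 6, Amber 5, Red 15, Blue 5, Teal 4, Silver 8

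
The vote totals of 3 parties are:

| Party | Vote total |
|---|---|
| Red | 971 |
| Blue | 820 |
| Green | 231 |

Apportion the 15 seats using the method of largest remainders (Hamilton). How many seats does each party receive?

Red 7; Blue 6; Green 2

The standard divisor is 2022/15 ≈ 134.8.
Standard quotas: Red 7.203, Blue 6.083, Green 1.714.
Lower quotas: Red 7, Blue 6, Green 1 (sum 14, leaving 1 seat).
Remainders in descending order: Green 0.714, Red 0.203, Blue 0.083.
Largest remainder: Green receives the extra seat.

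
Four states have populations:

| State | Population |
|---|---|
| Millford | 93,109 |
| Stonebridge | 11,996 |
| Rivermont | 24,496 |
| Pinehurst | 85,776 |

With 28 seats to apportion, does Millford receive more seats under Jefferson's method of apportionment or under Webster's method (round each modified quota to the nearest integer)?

Jefferson

Jefferson: Millford 13, Stonebridge 1, Rivermont 3, Pinehurst 11.
Webster: Millford 12, Stonebridge 2, Rivermont 3, Pinehurst 11.
Millford gets 13 under Jefferson and 12 under Webster.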